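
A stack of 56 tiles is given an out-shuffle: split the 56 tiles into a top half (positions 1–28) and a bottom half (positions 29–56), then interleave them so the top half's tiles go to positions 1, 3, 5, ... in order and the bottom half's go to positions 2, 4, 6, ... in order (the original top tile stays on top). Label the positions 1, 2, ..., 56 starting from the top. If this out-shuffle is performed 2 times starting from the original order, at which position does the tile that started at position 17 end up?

10

Track the tile's position through each out-shuffle:
17 → 33 → 10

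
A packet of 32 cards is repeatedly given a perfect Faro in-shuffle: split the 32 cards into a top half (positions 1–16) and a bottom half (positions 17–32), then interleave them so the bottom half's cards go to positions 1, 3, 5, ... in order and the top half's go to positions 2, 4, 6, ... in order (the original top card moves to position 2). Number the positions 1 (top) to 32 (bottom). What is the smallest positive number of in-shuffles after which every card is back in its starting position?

The in-shuffle permutes the 32 positions with cycle lengths [2, 10, 10, 10].
Every card is home exactly when every cycle has completed a whole number of laps, i.e. after lcm(2, 10) = 10 in-shuffles.

10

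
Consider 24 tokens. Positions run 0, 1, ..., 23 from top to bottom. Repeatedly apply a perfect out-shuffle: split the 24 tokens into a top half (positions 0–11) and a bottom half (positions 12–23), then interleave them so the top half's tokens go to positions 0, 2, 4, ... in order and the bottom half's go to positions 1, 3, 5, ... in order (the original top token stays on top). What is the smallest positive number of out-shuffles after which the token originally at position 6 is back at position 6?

11

Follow position 6 under repeated out-shuffles:
6 → 12 → 1 → 2 → 4 → 8 → 16 → 9 → 18 → 13 → 3 → 6
It first returns after 11 out-shuffles.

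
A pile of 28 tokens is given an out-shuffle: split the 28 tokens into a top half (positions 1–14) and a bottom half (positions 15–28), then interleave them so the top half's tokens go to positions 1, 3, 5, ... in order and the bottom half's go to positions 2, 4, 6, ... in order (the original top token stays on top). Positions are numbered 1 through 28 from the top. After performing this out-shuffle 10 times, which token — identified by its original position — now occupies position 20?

5

Work backwards from position 20, undoing one out-shuffle at a time:
20 ← 24 ← 26 ← 27 ← 14 ← 21 ← 11 ← 6 ← 17 ← 9 ← 5
So the token now at position 20 started at position 5.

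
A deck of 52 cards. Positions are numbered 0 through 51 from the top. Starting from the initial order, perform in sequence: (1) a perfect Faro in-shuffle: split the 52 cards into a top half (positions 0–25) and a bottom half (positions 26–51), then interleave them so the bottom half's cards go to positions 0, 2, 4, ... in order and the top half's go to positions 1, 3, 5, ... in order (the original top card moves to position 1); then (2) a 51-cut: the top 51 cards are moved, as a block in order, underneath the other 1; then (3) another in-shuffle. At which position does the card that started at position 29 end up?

Track the card from position 29 forward through each operation:
  after op 1 (in-shuffle): 29 → 6
  after op 2 (cut 51): 6 → 7
  after op 3 (in-shuffle): 7 → 15

15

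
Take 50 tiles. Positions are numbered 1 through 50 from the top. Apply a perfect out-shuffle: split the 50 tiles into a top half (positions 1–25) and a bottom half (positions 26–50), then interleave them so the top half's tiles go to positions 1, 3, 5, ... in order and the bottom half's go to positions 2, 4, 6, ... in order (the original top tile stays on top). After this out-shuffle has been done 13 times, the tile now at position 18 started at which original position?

Work backwards from position 18, undoing one out-shuffle at a time:
18 ← 34 ← 42 ← 46 ← 48 ← ... ← 41 (13 steps).
So the tile now at position 18 started at position 41.

41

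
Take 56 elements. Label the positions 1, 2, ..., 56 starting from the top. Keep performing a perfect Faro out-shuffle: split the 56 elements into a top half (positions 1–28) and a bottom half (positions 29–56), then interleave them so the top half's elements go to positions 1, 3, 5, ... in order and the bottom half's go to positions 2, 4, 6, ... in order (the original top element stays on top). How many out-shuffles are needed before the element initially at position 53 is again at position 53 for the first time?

20

Follow position 53 under repeated out-shuffles:
53 → 50 → 44 → 32 → 8 → 15 → 29 → 2 → 3 → 5 → 9 → 17 → 33 → 10 → 19 → 37 → 18 → 35 → 14 → 27 → 53
It first returns after 20 out-shuffles.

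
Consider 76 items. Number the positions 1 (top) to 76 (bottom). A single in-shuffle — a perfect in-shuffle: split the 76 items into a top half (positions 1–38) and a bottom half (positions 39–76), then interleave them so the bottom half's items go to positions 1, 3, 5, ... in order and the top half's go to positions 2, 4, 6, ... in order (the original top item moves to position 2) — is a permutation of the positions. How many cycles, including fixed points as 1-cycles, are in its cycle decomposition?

5

Trace each unvisited position around until it returns:
(1 2 4 8 16 32 ... len 30) (3 6 12 24 48 19 ... len 30) (7 14 28 56 35 70 63 49 21 42) (11 22 44) (33 66 55)
5 cycles in total.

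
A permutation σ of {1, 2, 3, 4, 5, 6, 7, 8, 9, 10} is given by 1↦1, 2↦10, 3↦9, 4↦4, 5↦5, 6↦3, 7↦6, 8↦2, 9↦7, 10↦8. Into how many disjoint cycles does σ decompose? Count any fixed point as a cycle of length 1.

5

Cycle decomposition: (1) (2 10 8) (3 9 7 6) (4) (5).
5 cycles.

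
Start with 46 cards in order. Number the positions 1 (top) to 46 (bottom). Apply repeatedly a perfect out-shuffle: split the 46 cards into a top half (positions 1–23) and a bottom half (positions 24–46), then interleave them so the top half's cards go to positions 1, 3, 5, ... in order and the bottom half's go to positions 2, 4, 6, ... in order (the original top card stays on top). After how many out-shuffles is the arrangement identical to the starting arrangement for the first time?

The out-shuffle permutes the 46 positions with cycle lengths [1, 1, 2, 4, 4, 4, 6, 12, 12].
Every card is home exactly when every cycle has completed a whole number of laps, i.e. after lcm(1, 2, 4, 6, 12) = 12 out-shuffles.

12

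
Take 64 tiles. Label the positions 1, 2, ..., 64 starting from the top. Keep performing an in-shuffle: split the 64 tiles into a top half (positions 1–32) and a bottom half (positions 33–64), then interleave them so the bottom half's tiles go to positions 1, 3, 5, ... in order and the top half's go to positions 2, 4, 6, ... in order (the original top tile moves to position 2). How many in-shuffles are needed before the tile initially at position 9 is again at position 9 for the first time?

12

Follow position 9 under repeated in-shuffles:
9 → 18 → 36 → 7 → 14 → 28 → 56 → 47 → 29 → 58 → 51 → 37 → 9
It first returns after 12 in-shuffles.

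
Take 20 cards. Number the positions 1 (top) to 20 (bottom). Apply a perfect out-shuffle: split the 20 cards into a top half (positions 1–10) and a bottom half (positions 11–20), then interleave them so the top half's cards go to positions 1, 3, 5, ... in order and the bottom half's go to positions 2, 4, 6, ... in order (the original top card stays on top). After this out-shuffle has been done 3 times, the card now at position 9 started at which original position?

2

Work backwards from position 9, undoing one out-shuffle at a time:
9 ← 5 ← 3 ← 2
So the card now at position 9 started at position 2.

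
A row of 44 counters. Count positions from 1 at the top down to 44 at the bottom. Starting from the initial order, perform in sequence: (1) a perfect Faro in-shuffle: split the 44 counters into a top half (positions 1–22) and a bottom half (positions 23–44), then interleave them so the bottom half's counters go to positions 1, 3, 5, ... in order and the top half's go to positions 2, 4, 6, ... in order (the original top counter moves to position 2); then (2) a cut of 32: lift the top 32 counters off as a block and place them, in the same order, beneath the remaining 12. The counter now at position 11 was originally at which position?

44

Undo the operations in reverse order, starting from position 11:
  undo op 2 (cut 32): 11 ← 43
  undo op 1 (in-shuffle, from bottom half): 43 ← 44
So the counter at position 11 came from original position 44.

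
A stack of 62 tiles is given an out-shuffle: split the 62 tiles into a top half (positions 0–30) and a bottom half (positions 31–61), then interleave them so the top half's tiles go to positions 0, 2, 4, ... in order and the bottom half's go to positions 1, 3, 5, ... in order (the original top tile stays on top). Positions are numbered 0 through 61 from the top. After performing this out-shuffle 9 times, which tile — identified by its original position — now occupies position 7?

Work backwards from position 7, undoing one out-shuffle at a time:
7 ← 34 ← 17 ← 39 ← 50 ← 25 ← 43 ← 52 ← 26 ← 13
So the tile now at position 7 started at position 13.

13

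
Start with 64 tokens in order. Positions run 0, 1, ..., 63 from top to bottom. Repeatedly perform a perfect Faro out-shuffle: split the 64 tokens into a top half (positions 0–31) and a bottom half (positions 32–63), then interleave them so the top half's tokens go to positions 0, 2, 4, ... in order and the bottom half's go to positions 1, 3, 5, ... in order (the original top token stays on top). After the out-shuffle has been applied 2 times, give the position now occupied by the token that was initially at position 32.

2

Track the token's position through each out-shuffle:
32 → 1 → 2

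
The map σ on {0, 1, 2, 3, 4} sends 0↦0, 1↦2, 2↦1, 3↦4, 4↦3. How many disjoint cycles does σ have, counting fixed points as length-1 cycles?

Cycle decomposition: (0) (1 2) (3 4).
3 cycles.

3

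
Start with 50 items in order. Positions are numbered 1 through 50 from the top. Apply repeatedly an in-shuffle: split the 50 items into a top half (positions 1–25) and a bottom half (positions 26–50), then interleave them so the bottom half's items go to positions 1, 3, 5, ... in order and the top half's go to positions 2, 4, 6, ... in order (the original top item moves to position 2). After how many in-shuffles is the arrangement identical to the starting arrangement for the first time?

The in-shuffle permutes the 50 positions with cycle lengths [2, 8, 8, 8, 8, 8, 8].
Every item is home exactly when every cycle has completed a whole number of laps, i.e. after lcm(2, 8) = 8 in-shuffles.

8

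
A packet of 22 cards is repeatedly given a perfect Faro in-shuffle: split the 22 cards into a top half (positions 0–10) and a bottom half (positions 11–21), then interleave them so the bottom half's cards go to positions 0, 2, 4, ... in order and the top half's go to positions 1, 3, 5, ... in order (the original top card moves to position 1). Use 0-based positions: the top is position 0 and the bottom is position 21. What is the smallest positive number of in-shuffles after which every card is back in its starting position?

The in-shuffle permutes the 22 positions with cycle lengths [11, 11].
Every card is home exactly when every cycle has completed a whole number of laps, i.e. after lcm(11) = 11 in-shuffles.

11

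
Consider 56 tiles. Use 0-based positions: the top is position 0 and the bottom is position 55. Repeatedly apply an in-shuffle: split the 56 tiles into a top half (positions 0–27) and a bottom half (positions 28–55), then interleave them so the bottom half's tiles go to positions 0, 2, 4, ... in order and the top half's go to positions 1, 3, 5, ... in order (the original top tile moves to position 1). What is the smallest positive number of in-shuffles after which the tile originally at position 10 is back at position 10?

Follow position 10 under repeated in-shuffles:
10 → 21 → 43 → 30 → 4 → 9 → 19 → 39 → 22 → 45 → 34 → 12 → 25 → 51 → 46 → 36 → 16 → 33 → 10
It first returns after 18 in-shuffles.

18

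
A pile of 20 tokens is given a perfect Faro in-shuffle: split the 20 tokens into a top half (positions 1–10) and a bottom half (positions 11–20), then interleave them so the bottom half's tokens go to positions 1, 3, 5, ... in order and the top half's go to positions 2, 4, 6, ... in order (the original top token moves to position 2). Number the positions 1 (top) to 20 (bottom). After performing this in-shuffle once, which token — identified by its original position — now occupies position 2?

1

Work backwards from position 2, undoing one in-shuffle at a time:
2 ← 1
So the token now at position 2 started at position 1.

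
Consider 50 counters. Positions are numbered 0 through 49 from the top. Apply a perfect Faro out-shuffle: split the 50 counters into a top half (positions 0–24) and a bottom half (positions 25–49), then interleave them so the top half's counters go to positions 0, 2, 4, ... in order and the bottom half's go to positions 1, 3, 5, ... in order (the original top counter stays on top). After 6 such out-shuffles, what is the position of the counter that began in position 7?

7

Track the counter's position through each out-shuffle:
7 → 14 → 28 → 7 → 14 → 28 → 7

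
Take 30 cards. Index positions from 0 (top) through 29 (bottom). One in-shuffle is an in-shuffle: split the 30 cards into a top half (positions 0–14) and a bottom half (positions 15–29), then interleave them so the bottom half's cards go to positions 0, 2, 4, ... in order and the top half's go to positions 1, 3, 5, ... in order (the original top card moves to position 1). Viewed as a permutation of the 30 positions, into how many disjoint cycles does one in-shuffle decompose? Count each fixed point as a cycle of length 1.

6

Trace each unvisited position around until it returns:
(0 1 3 7 15) (2 5 11 23 16) (4 9 19 8 17) (6 13 27 24 18) (10 21 12 25 20) (14 29 28 26 22)
6 cycles in total.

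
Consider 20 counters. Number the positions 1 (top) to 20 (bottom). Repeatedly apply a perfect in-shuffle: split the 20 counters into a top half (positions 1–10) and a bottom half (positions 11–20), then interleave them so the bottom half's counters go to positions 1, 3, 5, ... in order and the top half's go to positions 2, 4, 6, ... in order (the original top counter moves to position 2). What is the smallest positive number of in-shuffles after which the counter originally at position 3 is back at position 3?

3

Follow position 3 under repeated in-shuffles:
3 → 6 → 12 → 3
It first returns after 3 in-shuffles.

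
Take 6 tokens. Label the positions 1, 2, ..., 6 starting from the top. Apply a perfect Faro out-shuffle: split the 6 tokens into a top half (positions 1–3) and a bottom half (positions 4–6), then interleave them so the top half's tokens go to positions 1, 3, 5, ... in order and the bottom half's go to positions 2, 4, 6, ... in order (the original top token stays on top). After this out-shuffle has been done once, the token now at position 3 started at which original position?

Work backwards from position 3, undoing one out-shuffle at a time:
3 ← 2
So the token now at position 3 started at position 2.

2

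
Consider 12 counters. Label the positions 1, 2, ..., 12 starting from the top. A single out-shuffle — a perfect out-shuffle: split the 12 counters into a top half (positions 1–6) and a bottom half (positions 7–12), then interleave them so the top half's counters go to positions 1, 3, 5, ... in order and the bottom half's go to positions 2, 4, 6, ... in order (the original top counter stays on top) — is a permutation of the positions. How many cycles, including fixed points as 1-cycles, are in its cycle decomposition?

Trace each unvisited position around until it returns:
(1) (2 3 5 9 6 11 10 8 4 7) (12)
3 cycles in total.

3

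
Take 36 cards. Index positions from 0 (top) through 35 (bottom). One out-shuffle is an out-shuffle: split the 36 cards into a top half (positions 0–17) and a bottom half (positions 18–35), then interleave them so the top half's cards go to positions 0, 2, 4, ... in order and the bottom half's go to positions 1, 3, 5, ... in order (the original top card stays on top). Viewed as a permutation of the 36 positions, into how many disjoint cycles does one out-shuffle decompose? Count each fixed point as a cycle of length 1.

Trace each unvisited position around until it returns:
(0) (1 2 4 8 16 32 ... len 12) (3 6 12 24 13 26 ... len 12) (5 10 20) (7 14 28 21) (15 30 25) (35)
7 cycles in total.

7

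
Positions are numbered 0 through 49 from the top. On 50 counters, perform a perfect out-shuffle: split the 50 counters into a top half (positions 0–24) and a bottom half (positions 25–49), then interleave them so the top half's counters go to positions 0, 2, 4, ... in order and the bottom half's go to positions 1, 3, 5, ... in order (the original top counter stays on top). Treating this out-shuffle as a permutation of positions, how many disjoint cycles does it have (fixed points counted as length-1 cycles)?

6

Trace each unvisited position around until it returns:
(0) (1 2 4 8 16 32 ... len 21) (3 6 12 24 48 47 ... len 21) (7 14 28) (21 42 35) (49)
6 cycles in total.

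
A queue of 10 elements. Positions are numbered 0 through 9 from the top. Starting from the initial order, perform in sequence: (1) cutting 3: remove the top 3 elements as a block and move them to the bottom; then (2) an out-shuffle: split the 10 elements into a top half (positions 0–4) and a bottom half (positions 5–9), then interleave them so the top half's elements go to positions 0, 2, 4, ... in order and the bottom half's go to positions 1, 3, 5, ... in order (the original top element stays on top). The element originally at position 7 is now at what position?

Track the element from position 7 forward through each operation:
  after op 1 (cut 3): 7 → 4
  after op 2 (out-shuffle): 4 → 8

8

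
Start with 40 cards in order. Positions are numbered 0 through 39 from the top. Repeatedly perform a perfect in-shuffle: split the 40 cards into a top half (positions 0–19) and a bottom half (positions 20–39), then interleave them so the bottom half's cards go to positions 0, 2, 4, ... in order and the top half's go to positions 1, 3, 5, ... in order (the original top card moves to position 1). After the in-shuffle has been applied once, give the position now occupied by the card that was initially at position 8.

17

Track the card's position through each in-shuffle:
8 → 17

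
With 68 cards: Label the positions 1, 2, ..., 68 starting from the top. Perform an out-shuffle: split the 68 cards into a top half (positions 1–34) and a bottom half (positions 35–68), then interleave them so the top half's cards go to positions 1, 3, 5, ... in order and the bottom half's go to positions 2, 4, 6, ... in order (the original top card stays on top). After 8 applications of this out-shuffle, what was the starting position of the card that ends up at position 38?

Work backwards from position 38, undoing one out-shuffle at a time:
38 ← 53 ← 27 ← 14 ← 41 ← 21 ← 11 ← 6 ← 37
So the card now at position 38 started at position 37.

37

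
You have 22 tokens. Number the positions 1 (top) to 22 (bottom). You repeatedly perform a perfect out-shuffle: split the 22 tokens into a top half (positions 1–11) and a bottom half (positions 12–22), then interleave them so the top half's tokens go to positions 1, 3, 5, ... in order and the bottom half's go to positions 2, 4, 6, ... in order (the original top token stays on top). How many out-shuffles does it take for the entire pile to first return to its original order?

6

The out-shuffle permutes the 22 positions with cycle lengths [1, 1, 2, 3, 3, 6, 6].
Every token is home exactly when every cycle has completed a whole number of laps, i.e. after lcm(1, 2, 3, 6) = 6 out-shuffles.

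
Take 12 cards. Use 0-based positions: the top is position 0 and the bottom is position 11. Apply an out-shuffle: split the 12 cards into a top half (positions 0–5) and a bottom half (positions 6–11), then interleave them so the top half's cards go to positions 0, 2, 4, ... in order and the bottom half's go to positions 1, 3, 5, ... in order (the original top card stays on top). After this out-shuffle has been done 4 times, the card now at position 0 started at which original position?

0

Work backwards from position 0, undoing one out-shuffle at a time:
0 ← 0 ← 0 ← 0 ← 0
So the card now at position 0 started at position 0.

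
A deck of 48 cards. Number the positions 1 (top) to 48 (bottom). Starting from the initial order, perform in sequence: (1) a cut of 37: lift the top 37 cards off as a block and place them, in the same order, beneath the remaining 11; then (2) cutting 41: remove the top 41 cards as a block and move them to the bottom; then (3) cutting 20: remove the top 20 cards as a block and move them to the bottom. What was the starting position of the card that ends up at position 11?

13

Undo the operations in reverse order, starting from position 11:
  undo op 3 (cut 20): 11 ← 31
  undo op 2 (cut 41): 31 ← 24
  undo op 1 (cut 37): 24 ← 13
So the card at position 11 came from original position 13.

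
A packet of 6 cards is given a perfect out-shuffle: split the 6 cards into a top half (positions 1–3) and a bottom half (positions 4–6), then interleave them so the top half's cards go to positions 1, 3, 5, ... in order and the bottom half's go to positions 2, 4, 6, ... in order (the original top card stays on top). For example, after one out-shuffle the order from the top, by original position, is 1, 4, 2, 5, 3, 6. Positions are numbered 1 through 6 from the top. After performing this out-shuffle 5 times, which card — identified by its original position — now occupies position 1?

1

Work backwards from position 1, undoing one out-shuffle at a time:
1 ← 1 ← 1 ← 1 ← 1 ← 1
So the card now at position 1 started at position 1.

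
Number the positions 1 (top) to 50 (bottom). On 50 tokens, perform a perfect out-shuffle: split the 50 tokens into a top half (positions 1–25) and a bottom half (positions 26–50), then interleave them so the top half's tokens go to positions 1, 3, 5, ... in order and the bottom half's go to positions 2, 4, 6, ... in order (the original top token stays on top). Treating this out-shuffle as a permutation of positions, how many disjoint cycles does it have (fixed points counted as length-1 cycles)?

Trace each unvisited position around until it returns:
(1) (2 3 5 9 17 33 ... len 21) (4 7 13 25 49 48 ... len 21) (8 15 29) (22 43 36) (50)
6 cycles in total.

6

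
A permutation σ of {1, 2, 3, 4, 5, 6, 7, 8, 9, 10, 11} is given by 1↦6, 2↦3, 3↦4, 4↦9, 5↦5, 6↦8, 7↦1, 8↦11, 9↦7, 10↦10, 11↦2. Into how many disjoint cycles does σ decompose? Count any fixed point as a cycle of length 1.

3

Cycle decomposition: (1 6 8 11 2 3 4 9 7) (5) (10).
3 cycles.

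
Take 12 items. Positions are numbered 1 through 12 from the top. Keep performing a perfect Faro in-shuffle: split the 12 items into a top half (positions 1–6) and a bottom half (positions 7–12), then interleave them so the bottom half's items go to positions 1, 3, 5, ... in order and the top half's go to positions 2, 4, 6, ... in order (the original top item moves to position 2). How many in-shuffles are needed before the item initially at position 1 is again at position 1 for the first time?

Follow position 1 under repeated in-shuffles:
1 → 2 → 4 → 8 → 3 → 6 → 12 → 11 → 9 → 5 → 10 → 7 → 1
It first returns after 12 in-shuffles.

12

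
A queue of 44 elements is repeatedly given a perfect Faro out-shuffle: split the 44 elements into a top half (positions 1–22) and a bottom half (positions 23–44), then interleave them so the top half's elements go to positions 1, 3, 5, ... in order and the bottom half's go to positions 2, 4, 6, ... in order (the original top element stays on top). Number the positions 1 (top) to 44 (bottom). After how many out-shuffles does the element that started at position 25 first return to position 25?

14

Follow position 25 under repeated out-shuffles:
25 → 6 → 11 → 21 → 41 → 38 → 32 → 20 → 39 → 34 → 24 → 4 → 7 → 13 → 25
It first returns after 14 out-shuffles.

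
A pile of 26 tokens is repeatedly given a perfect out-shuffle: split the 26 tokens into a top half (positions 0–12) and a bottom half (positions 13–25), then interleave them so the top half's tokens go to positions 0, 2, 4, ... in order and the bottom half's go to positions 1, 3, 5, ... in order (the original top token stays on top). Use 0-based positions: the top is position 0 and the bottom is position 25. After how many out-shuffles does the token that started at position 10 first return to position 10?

Follow position 10 under repeated out-shuffles:
10 → 20 → 15 → 5 → 10
It first returns after 4 out-shuffles.

4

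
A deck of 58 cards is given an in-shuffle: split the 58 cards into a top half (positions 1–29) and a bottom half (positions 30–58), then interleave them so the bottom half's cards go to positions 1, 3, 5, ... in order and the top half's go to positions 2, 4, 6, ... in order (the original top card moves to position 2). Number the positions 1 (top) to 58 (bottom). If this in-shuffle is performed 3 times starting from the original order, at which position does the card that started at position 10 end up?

Track the card's position through each in-shuffle:
10 → 20 → 40 → 21

21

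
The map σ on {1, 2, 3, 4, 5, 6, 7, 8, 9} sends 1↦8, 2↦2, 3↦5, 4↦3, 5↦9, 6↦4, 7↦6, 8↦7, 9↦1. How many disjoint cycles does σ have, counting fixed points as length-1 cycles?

2

Cycle decomposition: (1 8 7 6 4 3 5 9) (2).
2 cycles.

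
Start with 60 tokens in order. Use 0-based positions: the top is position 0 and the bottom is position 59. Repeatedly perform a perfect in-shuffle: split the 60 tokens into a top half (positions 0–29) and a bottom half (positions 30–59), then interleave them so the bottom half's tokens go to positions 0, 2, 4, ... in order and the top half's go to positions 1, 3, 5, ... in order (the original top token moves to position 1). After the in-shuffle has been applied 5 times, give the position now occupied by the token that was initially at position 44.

36

Track the token's position through each in-shuffle:
44 → 28 → 57 → 54 → 48 → 36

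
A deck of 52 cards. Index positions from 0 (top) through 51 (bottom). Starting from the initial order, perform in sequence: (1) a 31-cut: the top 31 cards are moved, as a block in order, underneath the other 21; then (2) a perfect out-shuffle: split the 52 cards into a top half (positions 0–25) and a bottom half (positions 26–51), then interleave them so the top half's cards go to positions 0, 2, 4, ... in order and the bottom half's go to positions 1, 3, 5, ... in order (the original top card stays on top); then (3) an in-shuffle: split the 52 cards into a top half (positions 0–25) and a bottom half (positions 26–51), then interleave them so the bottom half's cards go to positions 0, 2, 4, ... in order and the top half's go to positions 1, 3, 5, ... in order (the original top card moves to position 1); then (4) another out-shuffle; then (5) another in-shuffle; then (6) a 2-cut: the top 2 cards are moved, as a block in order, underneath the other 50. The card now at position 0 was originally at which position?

14

Undo the operations in reverse order, starting from position 0:
  undo op 6 (cut 2): 0 ← 2
  undo op 5 (in-shuffle, from bottom half): 2 ← 27
  undo op 4 (out-shuffle, from bottom half): 27 ← 39
  undo op 3 (in-shuffle, from top half): 39 ← 19
  undo op 2 (out-shuffle, from bottom half): 19 ← 35
  undo op 1 (cut 31): 35 ← 14
So the card at position 0 came from original position 14.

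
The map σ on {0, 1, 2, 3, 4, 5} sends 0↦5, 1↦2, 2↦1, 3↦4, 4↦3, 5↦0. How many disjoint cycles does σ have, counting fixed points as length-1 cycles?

3

Cycle decomposition: (0 5) (1 2) (3 4).
3 cycles.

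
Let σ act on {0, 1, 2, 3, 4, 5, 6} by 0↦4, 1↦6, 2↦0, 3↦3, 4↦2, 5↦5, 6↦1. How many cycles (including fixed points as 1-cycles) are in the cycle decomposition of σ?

4

Cycle decomposition: (0 4 2) (1 6) (3) (5).
4 cycles.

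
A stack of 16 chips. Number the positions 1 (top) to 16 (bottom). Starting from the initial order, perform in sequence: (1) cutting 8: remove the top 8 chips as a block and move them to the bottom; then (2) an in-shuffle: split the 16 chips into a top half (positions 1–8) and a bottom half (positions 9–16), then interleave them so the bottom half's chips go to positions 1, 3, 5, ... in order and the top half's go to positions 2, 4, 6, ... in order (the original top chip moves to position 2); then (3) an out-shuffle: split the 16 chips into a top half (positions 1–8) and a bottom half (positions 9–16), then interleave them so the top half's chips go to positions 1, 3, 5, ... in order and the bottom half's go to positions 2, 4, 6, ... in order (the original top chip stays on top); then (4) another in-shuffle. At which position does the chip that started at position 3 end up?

Track the chip from position 3 forward through each operation:
  after op 1 (cut 8): 3 → 11
  after op 2 (in-shuffle): 11 → 5
  after op 3 (out-shuffle): 5 → 9
  after op 4 (in-shuffle): 9 → 1

1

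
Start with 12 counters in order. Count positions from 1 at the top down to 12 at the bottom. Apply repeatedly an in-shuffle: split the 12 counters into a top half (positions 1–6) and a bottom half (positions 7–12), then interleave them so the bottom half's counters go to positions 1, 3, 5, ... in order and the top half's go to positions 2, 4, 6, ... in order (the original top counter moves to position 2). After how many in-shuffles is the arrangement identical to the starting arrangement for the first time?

12

The in-shuffle permutes the 12 positions with cycle lengths [12].
Every counter is home exactly when every cycle has completed a whole number of laps, i.e. after lcm(12) = 12 in-shuffles.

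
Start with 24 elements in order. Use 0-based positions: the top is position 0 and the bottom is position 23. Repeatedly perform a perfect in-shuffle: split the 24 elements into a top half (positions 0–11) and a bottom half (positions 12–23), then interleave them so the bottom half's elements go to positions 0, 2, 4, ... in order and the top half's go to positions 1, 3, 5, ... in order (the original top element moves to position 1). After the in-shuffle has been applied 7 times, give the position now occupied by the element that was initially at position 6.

20

Track the element's position through each in-shuffle:
6 → 13 → 2 → 5 → 11 → 23 → 22 → 20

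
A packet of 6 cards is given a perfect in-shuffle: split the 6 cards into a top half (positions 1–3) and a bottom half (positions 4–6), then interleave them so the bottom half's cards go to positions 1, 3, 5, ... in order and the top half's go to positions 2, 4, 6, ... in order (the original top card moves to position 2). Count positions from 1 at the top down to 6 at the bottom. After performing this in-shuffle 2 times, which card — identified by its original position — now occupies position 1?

Work backwards from position 1, undoing one in-shuffle at a time:
1 ← 4 ← 2
So the card now at position 1 started at position 2.

2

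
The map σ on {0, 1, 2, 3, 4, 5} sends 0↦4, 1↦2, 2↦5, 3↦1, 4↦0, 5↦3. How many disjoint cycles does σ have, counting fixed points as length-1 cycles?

Cycle decomposition: (0 4) (1 2 5 3).
2 cycles.

2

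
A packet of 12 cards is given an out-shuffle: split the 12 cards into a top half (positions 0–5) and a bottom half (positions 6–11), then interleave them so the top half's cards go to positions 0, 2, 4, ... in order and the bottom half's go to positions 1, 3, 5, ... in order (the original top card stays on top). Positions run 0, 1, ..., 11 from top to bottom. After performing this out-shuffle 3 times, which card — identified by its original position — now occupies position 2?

3

Work backwards from position 2, undoing one out-shuffle at a time:
2 ← 1 ← 6 ← 3
So the card now at position 2 started at position 3.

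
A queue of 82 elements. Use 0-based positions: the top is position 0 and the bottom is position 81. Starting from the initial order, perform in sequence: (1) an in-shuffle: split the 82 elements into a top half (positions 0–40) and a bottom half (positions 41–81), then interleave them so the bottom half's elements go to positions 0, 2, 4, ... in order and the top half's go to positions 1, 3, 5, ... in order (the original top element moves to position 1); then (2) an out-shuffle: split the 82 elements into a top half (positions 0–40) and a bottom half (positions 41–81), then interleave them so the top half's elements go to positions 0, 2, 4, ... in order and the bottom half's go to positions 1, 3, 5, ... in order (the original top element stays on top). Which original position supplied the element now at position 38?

9

Undo the operations in reverse order, starting from position 38:
  undo op 2 (out-shuffle, from top half): 38 ← 19
  undo op 1 (in-shuffle, from top half): 19 ← 9
So the element at position 38 came from original position 9.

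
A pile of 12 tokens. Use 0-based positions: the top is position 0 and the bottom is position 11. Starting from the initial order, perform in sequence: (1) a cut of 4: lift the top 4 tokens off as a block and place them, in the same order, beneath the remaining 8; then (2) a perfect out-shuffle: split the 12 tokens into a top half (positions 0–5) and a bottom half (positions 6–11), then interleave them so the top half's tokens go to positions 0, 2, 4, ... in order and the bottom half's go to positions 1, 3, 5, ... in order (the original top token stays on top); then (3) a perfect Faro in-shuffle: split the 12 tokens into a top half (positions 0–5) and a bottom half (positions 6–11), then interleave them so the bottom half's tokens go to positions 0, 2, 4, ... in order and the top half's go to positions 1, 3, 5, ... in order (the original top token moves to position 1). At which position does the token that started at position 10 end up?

3

Track the token from position 10 forward through each operation:
  after op 1 (cut 4): 10 → 6
  after op 2 (out-shuffle): 6 → 1
  after op 3 (in-shuffle): 1 → 3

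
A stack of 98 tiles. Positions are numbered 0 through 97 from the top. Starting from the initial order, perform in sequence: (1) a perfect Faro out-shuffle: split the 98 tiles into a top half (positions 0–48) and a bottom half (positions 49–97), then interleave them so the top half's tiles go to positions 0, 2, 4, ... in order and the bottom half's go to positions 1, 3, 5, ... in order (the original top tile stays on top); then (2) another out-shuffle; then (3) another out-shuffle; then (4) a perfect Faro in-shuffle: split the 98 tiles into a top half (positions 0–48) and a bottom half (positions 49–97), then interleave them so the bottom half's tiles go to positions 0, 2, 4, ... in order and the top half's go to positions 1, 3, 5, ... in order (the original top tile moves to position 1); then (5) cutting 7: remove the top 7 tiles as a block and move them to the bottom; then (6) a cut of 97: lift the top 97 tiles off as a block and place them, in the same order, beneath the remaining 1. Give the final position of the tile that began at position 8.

Track the tile from position 8 forward through each operation:
  after op 1 (out-shuffle): 8 → 16
  after op 2 (out-shuffle): 16 → 32
  after op 3 (out-shuffle): 32 → 64
  after op 4 (in-shuffle): 64 → 30
  after op 5 (cut 7): 30 → 23
  after op 6 (cut 97): 23 → 24

24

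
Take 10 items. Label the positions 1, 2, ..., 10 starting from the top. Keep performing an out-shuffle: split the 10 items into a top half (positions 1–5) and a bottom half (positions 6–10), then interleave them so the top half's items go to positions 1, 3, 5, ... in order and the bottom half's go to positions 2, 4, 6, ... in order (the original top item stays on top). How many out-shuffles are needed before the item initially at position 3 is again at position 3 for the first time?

6

Follow position 3 under repeated out-shuffles:
3 → 5 → 9 → 8 → 6 → 2 → 3
It first returns after 6 out-shuffles.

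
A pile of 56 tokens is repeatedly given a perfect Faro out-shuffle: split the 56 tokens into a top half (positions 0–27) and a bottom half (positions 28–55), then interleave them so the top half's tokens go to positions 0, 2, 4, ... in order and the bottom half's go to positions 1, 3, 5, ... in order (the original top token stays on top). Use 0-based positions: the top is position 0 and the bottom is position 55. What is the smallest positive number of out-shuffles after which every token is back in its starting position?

20

The out-shuffle permutes the 56 positions with cycle lengths [1, 1, 4, 10, 20, 20].
Every token is home exactly when every cycle has completed a whole number of laps, i.e. after lcm(1, 4, 10, 20) = 20 out-shuffles.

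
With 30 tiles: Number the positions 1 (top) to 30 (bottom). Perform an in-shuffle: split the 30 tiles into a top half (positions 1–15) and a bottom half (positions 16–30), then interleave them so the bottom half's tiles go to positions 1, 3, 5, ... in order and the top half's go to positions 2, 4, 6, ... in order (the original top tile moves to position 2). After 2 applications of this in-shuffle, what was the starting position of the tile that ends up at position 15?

27

Work backwards from position 15, undoing one in-shuffle at a time:
15 ← 23 ← 27
So the tile now at position 15 started at position 27.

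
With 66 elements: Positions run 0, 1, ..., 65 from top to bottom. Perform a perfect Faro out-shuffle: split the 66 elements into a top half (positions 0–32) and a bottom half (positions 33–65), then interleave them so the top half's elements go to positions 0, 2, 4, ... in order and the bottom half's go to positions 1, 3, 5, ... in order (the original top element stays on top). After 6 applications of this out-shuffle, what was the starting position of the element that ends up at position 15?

Work backwards from position 15, undoing one out-shuffle at a time:
15 ← 40 ← 20 ← 10 ← 5 ← 35 ← 50
So the element now at position 15 started at position 50.

50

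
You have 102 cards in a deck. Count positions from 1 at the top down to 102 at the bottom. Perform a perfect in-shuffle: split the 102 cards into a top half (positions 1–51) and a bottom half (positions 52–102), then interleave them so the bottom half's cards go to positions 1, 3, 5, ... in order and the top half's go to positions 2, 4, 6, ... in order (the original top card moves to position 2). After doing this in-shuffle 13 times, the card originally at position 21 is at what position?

22

Track position through each in-shuffle: 21 → 42 → 84 → 65 → 27 → ... (continuing for 13 shuffles total) → 22.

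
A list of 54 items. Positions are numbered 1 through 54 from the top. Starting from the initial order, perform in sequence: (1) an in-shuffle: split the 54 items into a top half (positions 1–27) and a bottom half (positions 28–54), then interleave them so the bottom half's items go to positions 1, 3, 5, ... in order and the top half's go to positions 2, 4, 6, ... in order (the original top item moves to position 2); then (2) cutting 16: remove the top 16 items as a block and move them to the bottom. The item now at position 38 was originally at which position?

Undo the operations in reverse order, starting from position 38:
  undo op 2 (cut 16): 38 ← 54
  undo op 1 (in-shuffle, from top half): 54 ← 27
So the item at position 38 came from original position 27.

27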